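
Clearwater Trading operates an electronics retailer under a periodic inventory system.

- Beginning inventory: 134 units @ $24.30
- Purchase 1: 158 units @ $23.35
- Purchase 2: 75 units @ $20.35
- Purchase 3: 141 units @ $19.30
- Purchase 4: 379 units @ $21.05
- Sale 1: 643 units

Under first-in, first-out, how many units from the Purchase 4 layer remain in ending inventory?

244

Sale 1 (643) [FIFO — oldest first]: 134 @ $24.30 + 158 @ $23.35 + 75 @ $20.35 + 141 @ $19.30 + 135 @ $21.05 = $14,034.80
Ending inventory: 244 @ $21.05 = $5,136.20
Check: goods available $19,171.00 = COGS $14,034.80 + ending $5,136.20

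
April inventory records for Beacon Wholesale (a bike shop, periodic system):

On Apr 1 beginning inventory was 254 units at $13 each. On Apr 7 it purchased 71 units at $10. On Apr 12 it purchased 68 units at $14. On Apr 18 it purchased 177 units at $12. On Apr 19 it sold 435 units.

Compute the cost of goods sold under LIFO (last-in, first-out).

COGS = $5,333

Apr 19, 435 sold [LIFO — newest first]: 177 @ $12 + 68 @ $14 + 71 @ $10 + 119 @ $13 = $5,333
Ending inventory: 135 @ $13 = $1,755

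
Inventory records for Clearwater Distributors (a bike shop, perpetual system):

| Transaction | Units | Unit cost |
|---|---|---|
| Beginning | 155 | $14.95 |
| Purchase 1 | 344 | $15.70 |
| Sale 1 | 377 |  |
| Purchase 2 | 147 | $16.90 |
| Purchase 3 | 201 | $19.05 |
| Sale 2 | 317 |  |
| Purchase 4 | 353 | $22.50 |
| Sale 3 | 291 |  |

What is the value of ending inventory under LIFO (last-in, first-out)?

Sale 1 (377) [LIFO — newest first]: 344 @ $15.70 + 33 @ $14.95 = $5,894.15
Sale 2 (317) [LIFO — newest first]: 201 @ $19.05 + 116 @ $16.90 = $5,789.45
Sale 3 (291) [LIFO — newest first]: 291 @ $22.50 = $6,547.50
Total COGS = $5,894.15 + $5,789.45 + $6,547.50 = $18,231.10
Ending inventory: 122 @ $14.95 + 31 @ $16.90 + 62 @ $22.50 = $3,742.80

Ending inventory = $3,742.80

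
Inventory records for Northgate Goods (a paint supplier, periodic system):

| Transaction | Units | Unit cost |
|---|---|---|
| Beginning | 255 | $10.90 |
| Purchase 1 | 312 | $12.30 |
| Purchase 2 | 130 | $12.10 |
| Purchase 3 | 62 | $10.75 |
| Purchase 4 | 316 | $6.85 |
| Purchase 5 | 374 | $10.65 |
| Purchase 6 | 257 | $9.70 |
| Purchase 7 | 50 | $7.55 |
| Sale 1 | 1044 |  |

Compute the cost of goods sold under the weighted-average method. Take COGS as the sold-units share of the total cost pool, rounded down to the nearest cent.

Sale 1, sell 1044: 1044/1756 × $17,874.70 → $10,627.09
Ending inventory (cost pool remaining) = $7,247.61

COGS = $10,627.09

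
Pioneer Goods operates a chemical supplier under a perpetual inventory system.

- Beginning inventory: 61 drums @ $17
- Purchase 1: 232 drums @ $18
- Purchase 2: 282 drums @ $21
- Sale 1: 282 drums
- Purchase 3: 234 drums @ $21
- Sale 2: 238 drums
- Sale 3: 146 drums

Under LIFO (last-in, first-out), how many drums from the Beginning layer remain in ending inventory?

61

Sale 1 (282) [LIFO — newest first]: 282 @ $21 = $5,922
Sale 2 (238) [LIFO — newest first]: 234 @ $21 + 4 @ $18 = $4,986
Sale 3 (146) [LIFO — newest first]: 146 @ $18 = $2,628
Total COGS = $5,922 + $4,986 + $2,628 = $13,536
Ending inventory: 61 @ $17 + 82 @ $18 = $2,513
Check: goods available $16,049 = COGS $13,536 + ending $2,513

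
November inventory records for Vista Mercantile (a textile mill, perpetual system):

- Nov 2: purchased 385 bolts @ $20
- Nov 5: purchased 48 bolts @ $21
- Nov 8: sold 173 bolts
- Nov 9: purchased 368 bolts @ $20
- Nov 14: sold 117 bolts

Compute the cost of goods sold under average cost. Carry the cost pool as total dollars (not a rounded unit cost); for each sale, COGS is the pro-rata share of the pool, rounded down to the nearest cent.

COGS = $5,824.54

After Nov 2: 385 on hand, pool $7,700.00 (≈ $20.0000 each)
After Nov 5: 433 on hand, pool $8,708.00 (≈ $20.1109 each)
Nov 8, sell 173: 173/433 × $8,708.00 → $3,479.17
After Nov 9: 628 on hand, pool $12,588.83 (≈ $20.0459 each)
Nov 14, sell 117: 117/628 × $12,588.83 → $2,345.37
Total COGS = $3,479.17 + $2,345.37 = $5,824.54
Ending inventory (cost pool remaining) = $10,243.46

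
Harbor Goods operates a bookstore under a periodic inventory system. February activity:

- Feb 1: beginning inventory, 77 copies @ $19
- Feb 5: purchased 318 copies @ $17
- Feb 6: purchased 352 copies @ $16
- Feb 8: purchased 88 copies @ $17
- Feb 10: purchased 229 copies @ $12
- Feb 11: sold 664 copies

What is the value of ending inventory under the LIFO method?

Ending inventory = $6,949

Feb 11, 664 sold [LIFO — newest first]: 229 @ $12 + 88 @ $17 + 347 @ $16 = $9,796
Ending inventory: 77 @ $19 + 318 @ $17 + 5 @ $16 = $6,949
Check: goods available $16,745 = COGS $9,796 + ending $6,949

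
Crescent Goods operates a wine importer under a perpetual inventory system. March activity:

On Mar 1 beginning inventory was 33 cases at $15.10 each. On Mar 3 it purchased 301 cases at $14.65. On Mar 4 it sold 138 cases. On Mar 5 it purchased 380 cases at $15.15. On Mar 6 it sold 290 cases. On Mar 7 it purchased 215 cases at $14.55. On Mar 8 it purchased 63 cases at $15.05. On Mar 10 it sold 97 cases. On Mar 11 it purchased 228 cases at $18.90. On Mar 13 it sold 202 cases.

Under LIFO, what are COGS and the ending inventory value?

COGS = $11,675.85; ending inventory = $7,374.70

Mar 4, 138 sold [LIFO — newest first]: 138 @ $14.65 = $2,021.70
Mar 6, 290 sold [LIFO — newest first]: 290 @ $15.15 = $4,393.50
Mar 10, 97 sold [LIFO — newest first]: 63 @ $15.05 + 34 @ $14.55 = $1,442.85
Mar 13, 202 sold [LIFO — newest first]: 202 @ $18.90 = $3,817.80
Total COGS = $2,021.70 + $4,393.50 + $1,442.85 + $3,817.80 = $11,675.85
Ending inventory: 33 @ $15.10 + 163 @ $14.65 + 90 @ $15.15 + 181 @ $14.55 + 26 @ $18.90 = $7,374.70
Check: goods available $19,050.55 = COGS $11,675.85 + ending $7,374.70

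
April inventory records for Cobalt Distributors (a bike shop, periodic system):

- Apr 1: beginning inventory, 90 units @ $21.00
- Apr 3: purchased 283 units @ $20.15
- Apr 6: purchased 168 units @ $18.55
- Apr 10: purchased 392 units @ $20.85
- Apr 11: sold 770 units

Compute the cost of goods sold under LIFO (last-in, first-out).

Apr 11, 770 sold [LIFO — newest first]: 392 @ $20.85 + 168 @ $18.55 + 210 @ $20.15 = $15,521.10
Ending inventory: 90 @ $21.00 + 73 @ $20.15 = $3,360.95
Check: goods available $18,882.05 = COGS $15,521.10 + ending $3,360.95

COGS = $15,521.10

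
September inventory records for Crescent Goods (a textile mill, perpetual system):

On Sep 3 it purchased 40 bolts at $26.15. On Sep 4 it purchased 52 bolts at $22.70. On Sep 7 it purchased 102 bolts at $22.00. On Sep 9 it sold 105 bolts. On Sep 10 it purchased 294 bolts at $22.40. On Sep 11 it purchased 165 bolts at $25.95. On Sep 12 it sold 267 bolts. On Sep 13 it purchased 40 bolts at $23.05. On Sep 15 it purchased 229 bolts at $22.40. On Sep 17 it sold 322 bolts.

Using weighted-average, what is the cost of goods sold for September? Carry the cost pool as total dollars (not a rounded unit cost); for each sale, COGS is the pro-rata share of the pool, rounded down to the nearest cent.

After Sep 3: 40 on hand, pool $1,046.00 (≈ $26.1500 each)
After Sep 4: 92 on hand, pool $2,226.40 (≈ $24.2000 each)
After Sep 7: 194 on hand, pool $4,470.40 (≈ $23.0433 each)
Sep 9, sell 105: 105/194 × $4,470.40 → $2,419.54
After Sep 10: 383 on hand, pool $8,636.46 (≈ $22.5495 each)
After Sep 11: 548 on hand, pool $12,918.21 (≈ $23.5734 each)
Sep 12, sell 267: 267/548 × $12,918.21 → $6,294.09
After Sep 13: 321 on hand, pool $7,546.12 (≈ $23.5082 each)
After Sep 15: 550 on hand, pool $12,675.72 (≈ $23.0468 each)
Sep 17, sell 322: 322/550 × $12,675.72 → $7,421.05
Total COGS = $2,419.54 + $6,294.09 + $7,421.05 = $16,134.68
Ending inventory (cost pool remaining) = $5,254.67

COGS = $16,134.68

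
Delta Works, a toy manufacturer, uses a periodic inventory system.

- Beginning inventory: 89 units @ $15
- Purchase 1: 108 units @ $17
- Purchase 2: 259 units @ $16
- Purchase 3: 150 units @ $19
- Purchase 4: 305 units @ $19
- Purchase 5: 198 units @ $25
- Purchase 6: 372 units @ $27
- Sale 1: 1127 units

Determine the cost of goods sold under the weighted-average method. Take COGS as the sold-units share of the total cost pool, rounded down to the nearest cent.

COGS = $23,555.13

Sale 1, sell 1127: 1127/1481 × $30,954.00 → $23,555.13
Ending inventory (cost pool remaining) = $7,398.87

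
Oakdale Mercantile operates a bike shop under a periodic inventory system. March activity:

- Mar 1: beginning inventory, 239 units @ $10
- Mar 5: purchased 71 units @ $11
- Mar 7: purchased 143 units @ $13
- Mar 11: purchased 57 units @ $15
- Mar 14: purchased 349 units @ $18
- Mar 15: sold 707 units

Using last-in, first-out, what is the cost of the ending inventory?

Ending inventory = $1,520

Mar 15, 707 sold [LIFO — newest first]: 349 @ $18 + 57 @ $15 + 143 @ $13 + 71 @ $11 + 87 @ $10 = $10,647
Ending inventory: 152 @ $10 = $1,520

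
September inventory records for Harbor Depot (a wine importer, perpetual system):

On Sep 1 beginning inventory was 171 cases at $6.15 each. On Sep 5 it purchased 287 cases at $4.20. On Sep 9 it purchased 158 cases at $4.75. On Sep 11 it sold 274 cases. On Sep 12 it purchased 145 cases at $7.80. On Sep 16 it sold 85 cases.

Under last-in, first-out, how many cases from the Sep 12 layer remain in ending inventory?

Sep 11, 274 sold [LIFO — newest first]: 158 @ $4.75 + 116 @ $4.20 = $1,237.70
Sep 16, 85 sold [LIFO — newest first]: 85 @ $7.80 = $663.00
Total COGS = $1,237.70 + $663.00 = $1,900.70
Ending inventory: 171 @ $6.15 + 171 @ $4.20 + 60 @ $7.80 = $2,237.85

60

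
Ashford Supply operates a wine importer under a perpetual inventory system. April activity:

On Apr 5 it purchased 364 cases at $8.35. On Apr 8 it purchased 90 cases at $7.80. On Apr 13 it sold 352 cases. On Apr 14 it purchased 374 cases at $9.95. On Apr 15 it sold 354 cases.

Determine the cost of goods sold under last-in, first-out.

COGS = $6,412.00

Apr 13, 352 sold [LIFO — newest first]: 90 @ $7.80 + 262 @ $8.35 = $2,889.70
Apr 15, 354 sold [LIFO — newest first]: 354 @ $9.95 = $3,522.30
Total COGS = $2,889.70 + $3,522.30 = $6,412.00
Ending inventory: 102 @ $8.35 + 20 @ $9.95 = $1,050.70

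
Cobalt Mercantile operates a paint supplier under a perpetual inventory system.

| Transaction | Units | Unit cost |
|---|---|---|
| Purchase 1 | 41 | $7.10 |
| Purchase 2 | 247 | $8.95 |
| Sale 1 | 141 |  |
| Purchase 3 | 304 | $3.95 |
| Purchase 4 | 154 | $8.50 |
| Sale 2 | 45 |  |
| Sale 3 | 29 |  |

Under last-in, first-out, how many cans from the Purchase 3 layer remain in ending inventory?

Sale 1 (141) [LIFO — newest first]: 141 @ $8.95 = $1,261.95
Sale 2 (45) [LIFO — newest first]: 45 @ $8.50 = $382.50
Sale 3 (29) [LIFO — newest first]: 29 @ $8.50 = $246.50
Total COGS = $1,261.95 + $382.50 + $246.50 = $1,890.95
Ending inventory: 41 @ $7.10 + 106 @ $8.95 + 304 @ $3.95 + 80 @ $8.50 = $3,120.60

304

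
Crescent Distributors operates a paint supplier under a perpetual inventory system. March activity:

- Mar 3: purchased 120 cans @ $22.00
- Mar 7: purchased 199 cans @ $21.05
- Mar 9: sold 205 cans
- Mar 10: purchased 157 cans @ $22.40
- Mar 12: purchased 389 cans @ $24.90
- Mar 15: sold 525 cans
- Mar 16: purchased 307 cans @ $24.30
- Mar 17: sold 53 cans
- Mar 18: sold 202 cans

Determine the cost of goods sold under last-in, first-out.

Mar 9, 205 sold [LIFO — newest first]: 199 @ $21.05 + 6 @ $22.00 = $4,320.95
Mar 15, 525 sold [LIFO — newest first]: 389 @ $24.90 + 136 @ $22.40 = $12,732.50
Mar 17, 53 sold [LIFO — newest first]: 53 @ $24.30 = $1,287.90
Mar 18, 202 sold [LIFO — newest first]: 202 @ $24.30 = $4,908.60
Total COGS = $4,320.95 + $12,732.50 + $1,287.90 + $4,908.60 = $23,249.95
Ending inventory: 114 @ $22.00 + 21 @ $22.40 + 52 @ $24.30 = $4,242.00

COGS = $23,249.95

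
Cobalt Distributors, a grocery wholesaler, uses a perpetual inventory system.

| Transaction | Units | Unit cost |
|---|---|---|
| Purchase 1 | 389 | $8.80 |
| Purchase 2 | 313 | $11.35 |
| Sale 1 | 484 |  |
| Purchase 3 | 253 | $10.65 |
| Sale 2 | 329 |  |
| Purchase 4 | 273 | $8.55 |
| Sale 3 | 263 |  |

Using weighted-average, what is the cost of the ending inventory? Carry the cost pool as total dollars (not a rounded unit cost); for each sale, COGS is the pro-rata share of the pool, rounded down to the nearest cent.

After Purchase 1: 389 on hand, pool $3,423.20 (≈ $8.8000 each)
After Purchase 2: 702 on hand, pool $6,975.75 (≈ $9.9370 each)
Sale 1, sell 484: 484/702 × $6,975.75 → $4,809.49
After Purchase 3: 471 on hand, pool $4,860.71 (≈ $10.3200 each)
Sale 2, sell 329: 329/471 × $4,860.71 → $3,395.27
After Purchase 4: 415 on hand, pool $3,799.59 (≈ $9.1556 each)
Sale 3, sell 263: 263/415 × $3,799.59 → $2,407.93
Total COGS = $4,809.49 + $3,395.27 + $2,407.93 = $10,612.69
Ending inventory (cost pool remaining) = $1,391.66

Ending inventory = $1,391.66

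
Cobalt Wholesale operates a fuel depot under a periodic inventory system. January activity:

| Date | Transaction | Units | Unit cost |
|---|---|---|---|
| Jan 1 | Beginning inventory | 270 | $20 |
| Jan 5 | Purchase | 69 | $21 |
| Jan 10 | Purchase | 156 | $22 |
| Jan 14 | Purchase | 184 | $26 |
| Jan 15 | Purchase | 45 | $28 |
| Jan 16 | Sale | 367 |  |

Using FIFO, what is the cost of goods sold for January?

Jan 16, 367 sold [FIFO — oldest first]: 270 @ $20 + 69 @ $21 + 28 @ $22 = $7,465
Ending inventory: 128 @ $22 + 184 @ $26 + 45 @ $28 = $8,860

COGS = $7,465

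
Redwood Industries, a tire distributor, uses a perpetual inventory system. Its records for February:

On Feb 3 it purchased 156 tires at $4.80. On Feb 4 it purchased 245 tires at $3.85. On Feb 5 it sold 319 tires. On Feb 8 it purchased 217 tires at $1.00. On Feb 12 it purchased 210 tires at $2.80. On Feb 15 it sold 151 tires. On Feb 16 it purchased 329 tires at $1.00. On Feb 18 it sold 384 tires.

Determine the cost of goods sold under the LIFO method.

Feb 5, 319 sold [LIFO — newest first]: 245 @ $3.85 + 74 @ $4.80 = $1,298.45
Feb 15, 151 sold [LIFO — newest first]: 151 @ $2.80 = $422.80
Feb 18, 384 sold [LIFO — newest first]: 329 @ $1.00 + 55 @ $2.80 = $483.00
Total COGS = $1,298.45 + $422.80 + $483.00 = $2,204.25
Ending inventory: 82 @ $4.80 + 217 @ $1.00 + 4 @ $2.80 = $621.80
Check: goods available $2,826.05 = COGS $2,204.25 + ending $621.80

COGS = $2,204.25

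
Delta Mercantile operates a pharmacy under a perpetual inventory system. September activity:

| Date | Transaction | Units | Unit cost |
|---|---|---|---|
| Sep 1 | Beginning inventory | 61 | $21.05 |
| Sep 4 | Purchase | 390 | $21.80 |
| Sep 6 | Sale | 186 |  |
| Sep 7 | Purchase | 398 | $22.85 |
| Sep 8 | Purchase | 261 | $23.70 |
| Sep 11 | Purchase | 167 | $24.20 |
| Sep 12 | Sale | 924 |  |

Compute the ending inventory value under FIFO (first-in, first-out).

Ending inventory = $4,041.40

Sep 6, 186 sold [FIFO — oldest first]: 61 @ $21.05 + 125 @ $21.80 = $4,009.05
Sep 12, 924 sold [FIFO — oldest first]: 265 @ $21.80 + 398 @ $22.85 + 261 @ $23.70 = $21,057.00
Total COGS = $4,009.05 + $21,057.00 = $25,066.05
Ending inventory: 167 @ $24.20 = $4,041.40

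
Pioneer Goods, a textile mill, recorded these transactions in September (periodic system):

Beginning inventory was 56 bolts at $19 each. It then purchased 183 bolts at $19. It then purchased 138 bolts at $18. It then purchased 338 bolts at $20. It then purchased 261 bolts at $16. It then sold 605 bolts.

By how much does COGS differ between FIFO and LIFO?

FIFO COGS: 56 @ $19 + 183 @ $19 + 138 @ $18 + 228 @ $20 = $11,585
LIFO COGS: 261 @ $16 + 338 @ $20 + 6 @ $18 = $11,044
Difference = |$11,585 − $11,044| = $541

$541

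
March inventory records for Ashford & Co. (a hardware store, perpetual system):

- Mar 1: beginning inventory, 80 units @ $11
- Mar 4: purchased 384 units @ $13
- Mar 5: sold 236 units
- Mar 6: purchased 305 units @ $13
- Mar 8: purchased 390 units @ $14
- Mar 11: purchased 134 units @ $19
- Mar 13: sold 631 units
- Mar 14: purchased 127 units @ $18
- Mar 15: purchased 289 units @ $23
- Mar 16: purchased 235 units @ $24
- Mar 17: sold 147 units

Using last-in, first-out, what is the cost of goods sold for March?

Mar 5, 236 sold [LIFO — newest first]: 236 @ $13 = $3,068
Mar 13, 631 sold [LIFO — newest first]: 134 @ $19 + 390 @ $14 + 107 @ $13 = $9,397
Mar 17, 147 sold [LIFO — newest first]: 147 @ $24 = $3,528
Total COGS = $3,068 + $9,397 + $3,528 = $15,993
Ending inventory: 80 @ $11 + 148 @ $13 + 198 @ $13 + 127 @ $18 + 289 @ $23 + 88 @ $24 = $16,423

COGS = $15,993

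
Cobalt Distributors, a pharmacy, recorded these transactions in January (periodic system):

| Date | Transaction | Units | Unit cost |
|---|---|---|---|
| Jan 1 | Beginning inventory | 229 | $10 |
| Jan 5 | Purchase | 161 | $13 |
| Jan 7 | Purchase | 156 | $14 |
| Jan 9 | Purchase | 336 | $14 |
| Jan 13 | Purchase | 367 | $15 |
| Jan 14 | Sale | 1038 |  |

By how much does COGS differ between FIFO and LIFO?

$1,055

FIFO COGS: 229 @ $10 + 161 @ $13 + 156 @ $14 + 336 @ $14 + 156 @ $15 = $13,611
LIFO COGS: 367 @ $15 + 336 @ $14 + 156 @ $14 + 161 @ $13 + 18 @ $10 = $14,666
Difference = |$13,611 − $14,666| = $1,055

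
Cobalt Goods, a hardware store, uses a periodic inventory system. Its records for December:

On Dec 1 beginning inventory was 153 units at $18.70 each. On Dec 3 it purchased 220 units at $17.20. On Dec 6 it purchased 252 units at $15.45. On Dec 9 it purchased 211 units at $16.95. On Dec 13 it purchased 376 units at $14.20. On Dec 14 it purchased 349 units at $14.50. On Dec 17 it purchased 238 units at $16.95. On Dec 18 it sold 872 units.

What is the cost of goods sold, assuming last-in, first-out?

COGS = $13,141.60

Dec 18, 872 sold [LIFO — newest first]: 238 @ $16.95 + 349 @ $14.50 + 285 @ $14.20 = $13,141.60
Ending inventory: 153 @ $18.70 + 220 @ $17.20 + 252 @ $15.45 + 211 @ $16.95 + 91 @ $14.20 = $15,407.15
Check: goods available $28,548.75 = COGS $13,141.60 + ending $15,407.15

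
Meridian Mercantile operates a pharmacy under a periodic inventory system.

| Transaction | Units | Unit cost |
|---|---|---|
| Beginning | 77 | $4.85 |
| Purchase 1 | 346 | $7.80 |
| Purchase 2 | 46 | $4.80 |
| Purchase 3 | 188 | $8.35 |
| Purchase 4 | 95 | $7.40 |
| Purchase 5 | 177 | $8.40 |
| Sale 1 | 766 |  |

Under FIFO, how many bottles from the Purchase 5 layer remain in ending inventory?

Sale 1 (766) [FIFO — oldest first]: 77 @ $4.85 + 346 @ $7.80 + 46 @ $4.80 + 188 @ $8.35 + 95 @ $7.40 + 14 @ $8.40 = $5,683.45
Ending inventory: 163 @ $8.40 = $1,369.20
Check: goods available $7,052.65 = COGS $5,683.45 + ending $1,369.20

163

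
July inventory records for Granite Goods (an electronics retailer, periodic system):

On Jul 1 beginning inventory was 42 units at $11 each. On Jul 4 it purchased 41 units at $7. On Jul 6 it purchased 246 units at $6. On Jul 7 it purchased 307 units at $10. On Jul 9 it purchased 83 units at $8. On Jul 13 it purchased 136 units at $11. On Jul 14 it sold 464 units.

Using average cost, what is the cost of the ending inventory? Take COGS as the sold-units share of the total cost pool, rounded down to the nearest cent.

Ending inventory = $3,409.25

Jul 14, sell 464: 464/855 × $7,455.00 → $4,045.75
Ending inventory (cost pool remaining) = $3,409.25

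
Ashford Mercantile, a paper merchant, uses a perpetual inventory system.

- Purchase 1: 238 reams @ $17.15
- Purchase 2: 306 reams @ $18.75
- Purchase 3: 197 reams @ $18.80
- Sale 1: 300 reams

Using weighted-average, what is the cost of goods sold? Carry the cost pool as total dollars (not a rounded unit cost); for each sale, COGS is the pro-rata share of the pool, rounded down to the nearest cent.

COGS = $5,474.81

After Purchase 1: 238 on hand, pool $4,081.70 (≈ $17.1500 each)
After Purchase 2: 544 on hand, pool $9,819.20 (≈ $18.0500 each)
After Purchase 3: 741 on hand, pool $13,522.80 (≈ $18.2494 each)
Sale 1, sell 300: 300/741 × $13,522.80 → $5,474.81
Ending inventory (cost pool remaining) = $8,047.99
Check: goods available $13,522.80 = COGS $5,474.81 + ending $8,047.99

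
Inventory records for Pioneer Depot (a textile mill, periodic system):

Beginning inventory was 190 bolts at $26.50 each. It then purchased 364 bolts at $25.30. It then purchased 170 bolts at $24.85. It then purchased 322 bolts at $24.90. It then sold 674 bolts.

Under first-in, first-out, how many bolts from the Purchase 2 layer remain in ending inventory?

50

Sale 1 (674) [FIFO — oldest first]: 190 @ $26.50 + 364 @ $25.30 + 120 @ $24.85 = $17,226.20
Ending inventory: 50 @ $24.85 + 322 @ $24.90 = $9,260.30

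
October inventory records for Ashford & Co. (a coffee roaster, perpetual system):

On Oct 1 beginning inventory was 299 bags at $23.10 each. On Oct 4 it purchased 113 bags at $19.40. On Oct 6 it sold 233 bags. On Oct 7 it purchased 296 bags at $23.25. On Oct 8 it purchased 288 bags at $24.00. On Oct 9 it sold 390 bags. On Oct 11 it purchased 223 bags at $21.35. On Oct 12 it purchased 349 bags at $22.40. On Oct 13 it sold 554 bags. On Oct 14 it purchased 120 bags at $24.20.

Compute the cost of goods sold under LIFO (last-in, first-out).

COGS = $26,442.05

Oct 6, 233 sold [LIFO — newest first]: 113 @ $19.40 + 120 @ $23.10 = $4,964.20
Oct 9, 390 sold [LIFO — newest first]: 288 @ $24.00 + 102 @ $23.25 = $9,283.50
Oct 13, 554 sold [LIFO — newest first]: 349 @ $22.40 + 205 @ $21.35 = $12,194.35
Total COGS = $4,964.20 + $9,283.50 + $12,194.35 = $26,442.05
Ending inventory: 179 @ $23.10 + 194 @ $23.25 + 18 @ $21.35 + 120 @ $24.20 = $11,933.70
Check: goods available $38,375.75 = COGS $26,442.05 + ending $11,933.70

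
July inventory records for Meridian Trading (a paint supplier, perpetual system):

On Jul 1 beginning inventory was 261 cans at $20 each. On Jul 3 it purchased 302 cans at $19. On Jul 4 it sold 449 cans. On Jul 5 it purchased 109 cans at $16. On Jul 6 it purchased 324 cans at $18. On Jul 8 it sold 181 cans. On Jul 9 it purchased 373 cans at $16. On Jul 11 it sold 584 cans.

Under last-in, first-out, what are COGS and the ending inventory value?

Jul 4, 449 sold [LIFO — newest first]: 302 @ $19 + 147 @ $20 = $8,678
Jul 8, 181 sold [LIFO — newest first]: 181 @ $18 = $3,258
Jul 11, 584 sold [LIFO — newest first]: 373 @ $16 + 143 @ $18 + 68 @ $16 = $9,630
Total COGS = $8,678 + $3,258 + $9,630 = $21,566
Ending inventory: 114 @ $20 + 41 @ $16 = $2,936
Check: goods available $24,502 = COGS $21,566 + ending $2,936

COGS = $21,566; ending inventory = $2,936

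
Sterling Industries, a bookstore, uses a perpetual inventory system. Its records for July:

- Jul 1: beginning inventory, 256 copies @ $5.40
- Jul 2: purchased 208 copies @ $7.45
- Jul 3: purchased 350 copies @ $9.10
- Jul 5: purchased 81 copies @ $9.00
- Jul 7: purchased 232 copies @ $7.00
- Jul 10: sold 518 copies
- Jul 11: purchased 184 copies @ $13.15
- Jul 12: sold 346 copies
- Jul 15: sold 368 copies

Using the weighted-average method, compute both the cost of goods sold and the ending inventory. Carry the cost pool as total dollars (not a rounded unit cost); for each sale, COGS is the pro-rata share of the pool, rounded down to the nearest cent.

After Jul 1: 256 on hand, pool $1,382.40 (≈ $5.4000 each)
After Jul 2: 464 on hand, pool $2,932.00 (≈ $6.3190 each)
After Jul 3: 814 on hand, pool $6,117.00 (≈ $7.5147 each)
After Jul 5: 895 on hand, pool $6,846.00 (≈ $7.6492 each)
After Jul 7: 1127 on hand, pool $8,470.00 (≈ $7.5155 each)
Jul 10, sell 518: 518/1127 × $8,470.00 → $3,893.04
After Jul 11: 793 on hand, pool $6,996.56 (≈ $8.8229 each)
Jul 12, sell 346: 346/793 × $6,996.56 → $3,052.72
Jul 15, sell 368: 368/447 × $3,943.84 → $3,246.83
Total COGS = $3,893.04 + $3,052.72 + $3,246.83 = $10,192.59
Ending inventory (cost pool remaining) = $697.01

COGS = $10,192.59; ending inventory = $697.01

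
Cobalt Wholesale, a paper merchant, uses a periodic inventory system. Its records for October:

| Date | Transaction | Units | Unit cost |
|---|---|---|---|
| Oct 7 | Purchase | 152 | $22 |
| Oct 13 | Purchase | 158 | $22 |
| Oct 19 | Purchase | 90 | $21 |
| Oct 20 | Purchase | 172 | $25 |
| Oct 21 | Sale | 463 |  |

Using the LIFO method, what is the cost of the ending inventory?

Ending inventory = $2,398

Oct 21, 463 sold [LIFO — newest first]: 172 @ $25 + 90 @ $21 + 158 @ $22 + 43 @ $22 = $10,612
Ending inventory: 109 @ $22 = $2,398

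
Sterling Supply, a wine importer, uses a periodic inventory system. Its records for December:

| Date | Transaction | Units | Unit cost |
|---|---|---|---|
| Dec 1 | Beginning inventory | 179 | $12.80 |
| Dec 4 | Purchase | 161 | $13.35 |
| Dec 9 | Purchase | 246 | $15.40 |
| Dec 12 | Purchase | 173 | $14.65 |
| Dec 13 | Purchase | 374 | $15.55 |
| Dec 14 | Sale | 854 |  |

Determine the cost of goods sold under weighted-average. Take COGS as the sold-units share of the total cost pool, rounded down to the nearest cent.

COGS = $12,496.51

Dec 14, sell 854: 854/1133 × $16,579.10 → $12,496.51
Ending inventory (cost pool remaining) = $4,082.59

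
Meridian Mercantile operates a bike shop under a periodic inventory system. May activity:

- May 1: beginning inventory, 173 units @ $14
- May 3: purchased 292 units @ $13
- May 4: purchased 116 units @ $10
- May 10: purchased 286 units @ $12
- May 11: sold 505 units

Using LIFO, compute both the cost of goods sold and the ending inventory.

May 11, 505 sold [LIFO — newest first]: 286 @ $12 + 116 @ $10 + 103 @ $13 = $5,931
Ending inventory: 173 @ $14 + 189 @ $13 = $4,879

COGS = $5,931; ending inventory = $4,879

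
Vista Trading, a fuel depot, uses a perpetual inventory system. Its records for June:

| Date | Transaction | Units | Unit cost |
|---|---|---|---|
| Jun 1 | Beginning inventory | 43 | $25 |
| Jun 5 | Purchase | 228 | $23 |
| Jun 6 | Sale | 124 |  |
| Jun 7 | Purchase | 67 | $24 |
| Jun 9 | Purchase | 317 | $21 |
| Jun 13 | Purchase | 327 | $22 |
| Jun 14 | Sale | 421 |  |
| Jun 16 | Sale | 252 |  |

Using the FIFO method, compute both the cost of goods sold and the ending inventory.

Jun 6, 124 sold [FIFO — oldest first]: 43 @ $25 + 81 @ $23 = $2,938
Jun 14, 421 sold [FIFO — oldest first]: 147 @ $23 + 67 @ $24 + 207 @ $21 = $9,336
Jun 16, 252 sold [FIFO — oldest first]: 110 @ $21 + 142 @ $22 = $5,434
Total COGS = $2,938 + $9,336 + $5,434 = $17,708
Ending inventory: 185 @ $22 = $4,070

COGS = $17,708; ending inventory = $4,070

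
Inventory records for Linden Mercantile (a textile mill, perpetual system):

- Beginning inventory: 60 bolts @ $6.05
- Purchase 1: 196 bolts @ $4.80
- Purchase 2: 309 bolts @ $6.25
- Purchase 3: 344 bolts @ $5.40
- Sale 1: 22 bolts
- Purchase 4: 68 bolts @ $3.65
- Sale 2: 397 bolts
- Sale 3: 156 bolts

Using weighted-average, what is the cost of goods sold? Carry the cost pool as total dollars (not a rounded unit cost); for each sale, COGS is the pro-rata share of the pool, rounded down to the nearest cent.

COGS = $3,144.53

After Beginning: 60 on hand, pool $363.00 (≈ $6.0500 each)
After Purchase 1: 256 on hand, pool $1,303.80 (≈ $5.0930 each)
After Purchase 2: 565 on hand, pool $3,235.05 (≈ $5.7258 each)
After Purchase 3: 909 on hand, pool $5,092.65 (≈ $5.6025 each)
Sale 1, sell 22: 22/909 × $5,092.65 → $123.25
After Purchase 4: 955 on hand, pool $5,217.60 (≈ $5.4635 each)
Sale 2, sell 397: 397/955 × $5,217.60 → $2,168.99
Sale 3, sell 156: 156/558 × $3,048.61 → $852.29
Total COGS = $123.25 + $2,168.99 + $852.29 = $3,144.53
Ending inventory (cost pool remaining) = $2,196.32
Check: goods available $5,340.85 = COGS $3,144.53 + ending $2,196.32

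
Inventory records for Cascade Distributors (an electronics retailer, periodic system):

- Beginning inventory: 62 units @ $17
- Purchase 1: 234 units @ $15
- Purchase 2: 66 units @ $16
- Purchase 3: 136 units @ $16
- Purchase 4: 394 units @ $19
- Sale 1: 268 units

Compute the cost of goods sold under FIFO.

COGS = $4,144

Sale 1 (268) [FIFO — oldest first]: 62 @ $17 + 206 @ $15 = $4,144
Ending inventory: 28 @ $15 + 66 @ $16 + 136 @ $16 + 394 @ $19 = $11,138
Check: goods available $15,282 = COGS $4,144 + ending $11,138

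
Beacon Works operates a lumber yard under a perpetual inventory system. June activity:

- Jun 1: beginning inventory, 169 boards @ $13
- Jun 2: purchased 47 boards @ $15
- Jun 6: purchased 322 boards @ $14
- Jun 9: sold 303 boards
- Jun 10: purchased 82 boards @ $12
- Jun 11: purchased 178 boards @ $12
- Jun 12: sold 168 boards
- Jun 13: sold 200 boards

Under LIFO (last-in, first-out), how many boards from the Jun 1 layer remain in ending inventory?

Jun 9, 303 sold [LIFO — newest first]: 303 @ $14 = $4,242
Jun 12, 168 sold [LIFO — newest first]: 168 @ $12 = $2,016
Jun 13, 200 sold [LIFO — newest first]: 10 @ $12 + 82 @ $12 + 19 @ $14 + 47 @ $15 + 42 @ $13 = $2,621
Total COGS = $4,242 + $2,016 + $2,621 = $8,879
Ending inventory: 127 @ $13 = $1,651

127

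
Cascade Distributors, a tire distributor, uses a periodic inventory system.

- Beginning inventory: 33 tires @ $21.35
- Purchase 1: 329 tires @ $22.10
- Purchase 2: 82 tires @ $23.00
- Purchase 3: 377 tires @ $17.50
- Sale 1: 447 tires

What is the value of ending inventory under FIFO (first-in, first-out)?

Ending inventory = $6,545.00

Sale 1 (447) [FIFO — oldest first]: 33 @ $21.35 + 329 @ $22.10 + 82 @ $23.00 + 3 @ $17.50 = $9,913.95
Ending inventory: 374 @ $17.50 = $6,545.00
Check: goods available $16,458.95 = COGS $9,913.95 + ending $6,545.00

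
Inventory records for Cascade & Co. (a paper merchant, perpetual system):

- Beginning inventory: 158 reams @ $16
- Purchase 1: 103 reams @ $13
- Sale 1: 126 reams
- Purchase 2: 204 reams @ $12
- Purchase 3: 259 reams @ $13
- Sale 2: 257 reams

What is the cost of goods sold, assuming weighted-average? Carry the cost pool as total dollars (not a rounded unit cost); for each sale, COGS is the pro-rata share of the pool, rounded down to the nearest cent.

COGS = $5,225.51

After Beginning: 158 on hand, pool $2,528.00 (≈ $16.0000 each)
After Purchase 1: 261 on hand, pool $3,867.00 (≈ $14.8161 each)
Sale 1, sell 126: 126/261 × $3,867.00 → $1,866.82
After Purchase 2: 339 on hand, pool $4,448.18 (≈ $13.1215 each)
After Purchase 3: 598 on hand, pool $7,815.18 (≈ $13.0689 each)
Sale 2, sell 257: 257/598 × $7,815.18 → $3,358.69
Total COGS = $1,866.82 + $3,358.69 = $5,225.51
Ending inventory (cost pool remaining) = $4,456.49
Check: goods available $9,682.00 = COGS $5,225.51 + ending $4,456.49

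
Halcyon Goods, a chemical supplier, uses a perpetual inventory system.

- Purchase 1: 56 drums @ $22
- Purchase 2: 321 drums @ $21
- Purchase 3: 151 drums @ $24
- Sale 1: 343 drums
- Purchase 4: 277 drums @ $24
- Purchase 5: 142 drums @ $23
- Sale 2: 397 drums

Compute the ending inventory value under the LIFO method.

Ending inventory = $4,469

Sale 1 (343) [LIFO — newest first]: 151 @ $24 + 192 @ $21 = $7,656
Sale 2 (397) [LIFO — newest first]: 142 @ $23 + 255 @ $24 = $9,386
Total COGS = $7,656 + $9,386 = $17,042
Ending inventory: 56 @ $22 + 129 @ $21 + 22 @ $24 = $4,469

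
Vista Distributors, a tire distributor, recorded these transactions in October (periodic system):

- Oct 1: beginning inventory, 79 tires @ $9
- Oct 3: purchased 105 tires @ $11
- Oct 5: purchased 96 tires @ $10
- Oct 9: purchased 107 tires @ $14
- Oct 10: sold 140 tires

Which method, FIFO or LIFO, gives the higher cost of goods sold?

FIFO COGS: 79 @ $9 + 61 @ $11 = $1,382
LIFO COGS: 107 @ $14 + 33 @ $10 = $1,828

LIFO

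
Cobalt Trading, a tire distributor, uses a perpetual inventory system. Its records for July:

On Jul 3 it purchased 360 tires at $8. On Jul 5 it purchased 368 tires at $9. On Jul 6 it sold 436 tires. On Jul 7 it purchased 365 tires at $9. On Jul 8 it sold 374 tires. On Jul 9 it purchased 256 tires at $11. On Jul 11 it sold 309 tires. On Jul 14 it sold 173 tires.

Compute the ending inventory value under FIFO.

Jul 6, 436 sold [FIFO — oldest first]: 360 @ $8 + 76 @ $9 = $3,564
Jul 8, 374 sold [FIFO — oldest first]: 292 @ $9 + 82 @ $9 = $3,366
Jul 11, 309 sold [FIFO — oldest first]: 283 @ $9 + 26 @ $11 = $2,833
Jul 14, 173 sold [FIFO — oldest first]: 173 @ $11 = $1,903
Total COGS = $3,564 + $3,366 + $2,833 + $1,903 = $11,666
Ending inventory: 57 @ $11 = $627

Ending inventory = $627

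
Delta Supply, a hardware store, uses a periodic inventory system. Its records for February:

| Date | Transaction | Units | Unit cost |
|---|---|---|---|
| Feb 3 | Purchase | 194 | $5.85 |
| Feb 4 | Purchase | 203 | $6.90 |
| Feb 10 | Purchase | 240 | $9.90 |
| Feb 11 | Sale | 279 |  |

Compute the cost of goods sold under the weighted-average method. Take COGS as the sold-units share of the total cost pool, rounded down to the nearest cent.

Feb 11, sell 279: 279/637 × $4,911.60 → $2,151.23
Ending inventory (cost pool remaining) = $2,760.37
Check: goods available $4,911.60 = COGS $2,151.23 + ending $2,760.37

COGS = $2,151.23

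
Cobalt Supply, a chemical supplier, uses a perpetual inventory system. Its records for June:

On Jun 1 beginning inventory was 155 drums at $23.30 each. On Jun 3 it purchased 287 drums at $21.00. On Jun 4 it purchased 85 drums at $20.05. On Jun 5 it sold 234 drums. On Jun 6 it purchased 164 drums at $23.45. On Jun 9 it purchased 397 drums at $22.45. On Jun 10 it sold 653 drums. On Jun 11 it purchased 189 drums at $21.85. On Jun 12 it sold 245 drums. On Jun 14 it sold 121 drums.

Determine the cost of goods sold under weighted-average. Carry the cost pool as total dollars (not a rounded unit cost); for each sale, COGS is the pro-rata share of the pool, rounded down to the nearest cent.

After Jun 1: 155 on hand, pool $3,611.50 (≈ $23.3000 each)
After Jun 3: 442 on hand, pool $9,638.50 (≈ $21.8066 each)
After Jun 4: 527 on hand, pool $11,342.75 (≈ $21.5232 each)
Jun 5, sell 234: 234/527 × $11,342.75 → $5,036.43
After Jun 6: 457 on hand, pool $10,152.12 (≈ $22.2147 each)
After Jun 9: 854 on hand, pool $19,064.77 (≈ $22.3241 each)
Jun 10, sell 653: 653/854 × $19,064.77 → $14,577.62
After Jun 11: 390 on hand, pool $8,616.80 (≈ $22.0944 each)
Jun 12, sell 245: 245/390 × $8,616.80 → $5,413.11
Jun 14, sell 121: 121/145 × $3,203.69 → $2,673.42
Total COGS = $5,036.43 + $14,577.62 + $5,413.11 + $2,673.42 = $27,700.58
Ending inventory (cost pool remaining) = $530.27
Check: goods available $28,230.85 = COGS $27,700.58 + ending $530.27

COGS = $27,700.58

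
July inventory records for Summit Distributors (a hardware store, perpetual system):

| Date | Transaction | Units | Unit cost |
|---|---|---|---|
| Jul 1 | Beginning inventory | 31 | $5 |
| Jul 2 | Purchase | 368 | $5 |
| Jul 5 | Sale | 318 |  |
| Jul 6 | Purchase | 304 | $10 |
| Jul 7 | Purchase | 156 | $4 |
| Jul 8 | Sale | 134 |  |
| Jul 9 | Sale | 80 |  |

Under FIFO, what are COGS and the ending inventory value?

Jul 5, 318 sold [FIFO — oldest first]: 31 @ $5 + 287 @ $5 = $1,590
Jul 8, 134 sold [FIFO — oldest first]: 81 @ $5 + 53 @ $10 = $935
Jul 9, 80 sold [FIFO — oldest first]: 80 @ $10 = $800
Total COGS = $1,590 + $935 + $800 = $3,325
Ending inventory: 171 @ $10 + 156 @ $4 = $2,334

COGS = $3,325; ending inventory = $2,334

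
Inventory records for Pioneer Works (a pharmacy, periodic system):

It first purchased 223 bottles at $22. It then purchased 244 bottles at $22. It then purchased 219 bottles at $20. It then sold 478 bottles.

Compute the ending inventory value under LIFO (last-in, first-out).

Ending inventory = $4,576

Sale 1 (478) [LIFO — newest first]: 219 @ $20 + 244 @ $22 + 15 @ $22 = $10,078
Ending inventory: 208 @ $22 = $4,576
Check: goods available $14,654 = COGS $10,078 + ending $4,576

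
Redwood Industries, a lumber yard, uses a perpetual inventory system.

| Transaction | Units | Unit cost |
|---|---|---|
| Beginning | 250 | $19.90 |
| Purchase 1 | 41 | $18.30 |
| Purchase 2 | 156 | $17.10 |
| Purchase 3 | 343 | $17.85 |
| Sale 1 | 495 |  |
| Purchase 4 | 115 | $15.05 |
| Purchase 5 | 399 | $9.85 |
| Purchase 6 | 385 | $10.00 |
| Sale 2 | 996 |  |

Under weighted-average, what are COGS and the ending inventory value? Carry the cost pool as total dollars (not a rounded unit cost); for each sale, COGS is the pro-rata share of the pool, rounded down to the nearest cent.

After Beginning: 250 on hand, pool $4,975.00 (≈ $19.9000 each)
After Purchase 1: 291 on hand, pool $5,725.30 (≈ $19.6746 each)
After Purchase 2: 447 on hand, pool $8,392.90 (≈ $18.7761 each)
After Purchase 3: 790 on hand, pool $14,515.45 (≈ $18.3740 each)
Sale 1, sell 495: 495/790 × $14,515.45 → $9,095.12
After Purchase 4: 410 on hand, pool $7,151.08 (≈ $17.4417 each)
After Purchase 5: 809 on hand, pool $11,081.23 (≈ $13.6974 each)
After Purchase 6: 1194 on hand, pool $14,931.23 (≈ $12.5052 each)
Sale 2, sell 996: 996/1194 × $14,931.23 → $12,455.19
Total COGS = $9,095.12 + $12,455.19 = $21,550.31
Ending inventory (cost pool remaining) = $2,476.04
Check: goods available $24,026.35 = COGS $21,550.31 + ending $2,476.04

COGS = $21,550.31; ending inventory = $2,476.04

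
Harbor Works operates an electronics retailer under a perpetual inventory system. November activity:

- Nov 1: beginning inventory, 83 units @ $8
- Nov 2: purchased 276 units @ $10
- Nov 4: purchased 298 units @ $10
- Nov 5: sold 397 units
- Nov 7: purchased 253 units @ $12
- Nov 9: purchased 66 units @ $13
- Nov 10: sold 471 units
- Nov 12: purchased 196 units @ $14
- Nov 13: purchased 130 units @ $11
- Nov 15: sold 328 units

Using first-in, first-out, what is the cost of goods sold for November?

COGS = $13,306

Nov 5, 397 sold [FIFO — oldest first]: 83 @ $8 + 276 @ $10 + 38 @ $10 = $3,804
Nov 10, 471 sold [FIFO — oldest first]: 260 @ $10 + 211 @ $12 = $5,132
Nov 15, 328 sold [FIFO — oldest first]: 42 @ $12 + 66 @ $13 + 196 @ $14 + 24 @ $11 = $4,370
Total COGS = $3,804 + $5,132 + $4,370 = $13,306
Ending inventory: 106 @ $11 = $1,166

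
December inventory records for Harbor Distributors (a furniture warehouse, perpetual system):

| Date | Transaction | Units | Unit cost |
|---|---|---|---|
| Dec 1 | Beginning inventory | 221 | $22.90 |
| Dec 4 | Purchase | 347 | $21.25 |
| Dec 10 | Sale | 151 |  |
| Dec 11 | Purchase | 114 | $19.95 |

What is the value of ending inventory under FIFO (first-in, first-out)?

Ending inventory = $11,251.05

Dec 10, 151 sold [FIFO — oldest first]: 151 @ $22.90 = $3,457.90
Ending inventory: 70 @ $22.90 + 347 @ $21.25 + 114 @ $19.95 = $11,251.05
Check: goods available $14,708.95 = COGS $3,457.90 + ending $11,251.05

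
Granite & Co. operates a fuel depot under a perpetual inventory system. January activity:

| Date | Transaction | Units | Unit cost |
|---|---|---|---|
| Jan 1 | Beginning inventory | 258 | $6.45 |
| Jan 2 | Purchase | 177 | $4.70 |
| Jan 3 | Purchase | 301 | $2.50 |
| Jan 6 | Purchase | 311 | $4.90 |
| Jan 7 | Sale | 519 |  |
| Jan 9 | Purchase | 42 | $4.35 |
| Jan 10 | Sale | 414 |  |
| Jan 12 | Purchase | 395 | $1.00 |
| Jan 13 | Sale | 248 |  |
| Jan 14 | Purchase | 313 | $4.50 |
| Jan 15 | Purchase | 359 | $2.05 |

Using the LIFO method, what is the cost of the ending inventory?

Jan 7, 519 sold [LIFO — newest first]: 311 @ $4.90 + 208 @ $2.50 = $2,043.90
Jan 10, 414 sold [LIFO — newest first]: 42 @ $4.35 + 93 @ $2.50 + 177 @ $4.70 + 102 @ $6.45 = $1,905.00
Jan 13, 248 sold [LIFO — newest first]: 248 @ $1.00 = $248.00
Total COGS = $2,043.90 + $1,905.00 + $248.00 = $4,196.90
Ending inventory: 156 @ $6.45 + 147 @ $1.00 + 313 @ $4.50 + 359 @ $2.05 = $3,297.65

Ending inventory = $3,297.65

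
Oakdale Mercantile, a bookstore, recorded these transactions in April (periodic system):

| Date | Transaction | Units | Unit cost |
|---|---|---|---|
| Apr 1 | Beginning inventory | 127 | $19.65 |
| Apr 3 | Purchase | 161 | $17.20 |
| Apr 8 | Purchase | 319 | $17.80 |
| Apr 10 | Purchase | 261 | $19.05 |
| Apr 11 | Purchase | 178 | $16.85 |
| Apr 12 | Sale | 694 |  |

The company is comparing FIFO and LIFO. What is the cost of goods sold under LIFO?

COGS = $12,510.35

FIFO COGS: 127 @ $19.65 + 161 @ $17.20 + 319 @ $17.80 + 87 @ $19.05 = $12,600.30
LIFO COGS: 178 @ $16.85 + 261 @ $19.05 + 255 @ $17.80 = $12,510.35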